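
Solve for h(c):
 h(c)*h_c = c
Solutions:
 h(c) = -sqrt(C1 + c^2)
 h(c) = sqrt(C1 + c^2)


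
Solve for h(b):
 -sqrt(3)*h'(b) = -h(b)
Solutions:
 h(b) = C1*exp(sqrt(3)*b/3)


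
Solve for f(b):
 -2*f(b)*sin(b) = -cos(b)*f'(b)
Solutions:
 f(b) = C1/cos(b)^2


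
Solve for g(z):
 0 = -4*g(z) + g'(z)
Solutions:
 g(z) = C1*exp(4*z)


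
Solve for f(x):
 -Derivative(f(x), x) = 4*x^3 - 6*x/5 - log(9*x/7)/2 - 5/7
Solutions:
 f(x) = C1 - x^4 + 3*x^2/5 + x*log(x)/2 - x*log(7)/2 + 3*x/14 + x*log(3)


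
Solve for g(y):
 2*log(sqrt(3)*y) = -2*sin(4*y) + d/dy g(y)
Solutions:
 g(y) = C1 + 2*y*log(y) - 2*y + y*log(3) - cos(4*y)/2


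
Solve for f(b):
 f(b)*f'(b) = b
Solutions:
 f(b) = -sqrt(C1 + b^2)
 f(b) = sqrt(C1 + b^2)


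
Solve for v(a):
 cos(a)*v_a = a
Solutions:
 v(a) = C1 + Integral(a/cos(a), a)


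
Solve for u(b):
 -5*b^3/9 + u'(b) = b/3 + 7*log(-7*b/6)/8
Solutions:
 u(b) = C1 + 5*b^4/36 + b^2/6 + 7*b*log(-b)/8 + 7*b*(-log(6) - 1 + log(7))/8


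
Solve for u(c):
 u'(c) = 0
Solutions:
 u(c) = C1


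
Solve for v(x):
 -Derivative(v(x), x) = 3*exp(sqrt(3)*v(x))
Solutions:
 v(x) = sqrt(3)*(2*log(1/(C1 + 3*x)) - log(3))/6


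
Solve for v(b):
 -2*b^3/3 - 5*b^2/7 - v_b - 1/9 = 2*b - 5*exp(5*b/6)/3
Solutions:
 v(b) = C1 - b^4/6 - 5*b^3/21 - b^2 - b/9 + 2*exp(5*b/6)


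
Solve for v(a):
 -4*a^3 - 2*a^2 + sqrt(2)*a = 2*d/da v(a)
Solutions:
 v(a) = C1 - a^4/2 - a^3/3 + sqrt(2)*a^2/4


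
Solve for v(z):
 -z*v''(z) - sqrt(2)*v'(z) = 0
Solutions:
 v(z) = C1 + C2*z^(1 - sqrt(2))


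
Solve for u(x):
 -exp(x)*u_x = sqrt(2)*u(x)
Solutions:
 u(x) = C1*exp(sqrt(2)*exp(-x))


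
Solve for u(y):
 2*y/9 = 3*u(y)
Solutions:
 u(y) = 2*y/27


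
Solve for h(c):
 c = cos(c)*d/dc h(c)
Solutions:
 h(c) = C1 + Integral(c/cos(c), c)


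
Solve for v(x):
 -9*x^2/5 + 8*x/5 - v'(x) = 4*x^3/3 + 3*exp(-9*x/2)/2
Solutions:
 v(x) = C1 - x^4/3 - 3*x^3/5 + 4*x^2/5 + exp(-9*x/2)/3


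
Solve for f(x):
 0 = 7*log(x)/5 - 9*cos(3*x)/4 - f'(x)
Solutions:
 f(x) = C1 + 7*x*log(x)/5 - 7*x/5 - 3*sin(3*x)/4


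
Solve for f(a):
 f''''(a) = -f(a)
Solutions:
 f(a) = (C1*sin(sqrt(2)*a/2) + C2*cos(sqrt(2)*a/2))*exp(-sqrt(2)*a/2) + (C3*sin(sqrt(2)*a/2) + C4*cos(sqrt(2)*a/2))*exp(sqrt(2)*a/2)


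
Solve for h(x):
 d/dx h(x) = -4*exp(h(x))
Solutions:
 h(x) = log(1/(C1 + 4*x))


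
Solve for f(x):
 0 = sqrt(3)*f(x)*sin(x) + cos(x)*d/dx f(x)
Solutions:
 f(x) = C1*cos(x)^(sqrt(3))


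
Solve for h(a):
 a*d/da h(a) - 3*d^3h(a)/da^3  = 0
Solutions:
 h(a) = C1 + Integral(C2*airyai(3^(2/3)*a/3) + C3*airybi(3^(2/3)*a/3), a)


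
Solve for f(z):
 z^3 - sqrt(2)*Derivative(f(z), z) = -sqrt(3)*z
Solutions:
 f(z) = C1 + sqrt(2)*z^4/8 + sqrt(6)*z^2/4


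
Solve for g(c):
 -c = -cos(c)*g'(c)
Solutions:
 g(c) = C1 + Integral(c/cos(c), c)


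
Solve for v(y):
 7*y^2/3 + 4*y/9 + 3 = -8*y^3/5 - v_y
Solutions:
 v(y) = C1 - 2*y^4/5 - 7*y^3/9 - 2*y^2/9 - 3*y


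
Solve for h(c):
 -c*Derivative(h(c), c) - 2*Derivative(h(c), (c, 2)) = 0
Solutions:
 h(c) = C1 + C2*erf(c/2)


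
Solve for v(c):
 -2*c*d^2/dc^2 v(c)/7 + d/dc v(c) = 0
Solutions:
 v(c) = C1 + C2*c^(9/2)


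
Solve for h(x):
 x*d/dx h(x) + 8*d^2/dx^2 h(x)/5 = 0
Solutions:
 h(x) = C1 + C2*erf(sqrt(5)*x/4)


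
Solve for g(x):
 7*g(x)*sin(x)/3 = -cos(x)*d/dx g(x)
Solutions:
 g(x) = C1*cos(x)^(7/3)


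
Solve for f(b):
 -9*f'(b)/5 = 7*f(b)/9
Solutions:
 f(b) = C1*exp(-35*b/81)


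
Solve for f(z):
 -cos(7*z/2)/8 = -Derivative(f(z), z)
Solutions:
 f(z) = C1 + sin(7*z/2)/28


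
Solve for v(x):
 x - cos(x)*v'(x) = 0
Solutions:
 v(x) = C1 + Integral(x/cos(x), x)


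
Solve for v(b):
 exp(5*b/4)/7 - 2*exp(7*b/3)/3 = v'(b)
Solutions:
 v(b) = C1 + 4*exp(5*b/4)/35 - 2*exp(7*b/3)/7


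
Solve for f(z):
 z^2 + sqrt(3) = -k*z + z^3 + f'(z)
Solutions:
 f(z) = C1 + k*z^2/2 - z^4/4 + z^3/3 + sqrt(3)*z


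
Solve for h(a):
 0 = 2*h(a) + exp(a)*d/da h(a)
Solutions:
 h(a) = C1*exp(2*exp(-a))


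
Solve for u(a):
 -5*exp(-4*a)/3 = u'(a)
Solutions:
 u(a) = C1 + 5*exp(-4*a)/12


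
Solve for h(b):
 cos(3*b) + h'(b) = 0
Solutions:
 h(b) = C1 - sin(3*b)/3


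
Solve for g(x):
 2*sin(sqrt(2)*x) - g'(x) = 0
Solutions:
 g(x) = C1 - sqrt(2)*cos(sqrt(2)*x)


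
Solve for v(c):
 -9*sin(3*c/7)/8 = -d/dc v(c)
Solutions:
 v(c) = C1 - 21*cos(3*c/7)/8


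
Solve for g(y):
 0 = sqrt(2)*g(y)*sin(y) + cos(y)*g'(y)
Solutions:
 g(y) = C1*cos(y)^(sqrt(2))


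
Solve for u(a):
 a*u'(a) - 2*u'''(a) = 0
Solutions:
 u(a) = C1 + Integral(C2*airyai(2^(2/3)*a/2) + C3*airybi(2^(2/3)*a/2), a)


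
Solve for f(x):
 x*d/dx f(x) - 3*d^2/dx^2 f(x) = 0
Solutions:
 f(x) = C1 + C2*erfi(sqrt(6)*x/6)


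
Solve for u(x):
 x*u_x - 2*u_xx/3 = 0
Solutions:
 u(x) = C1 + C2*erfi(sqrt(3)*x/2)


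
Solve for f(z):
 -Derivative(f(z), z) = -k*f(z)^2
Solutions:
 f(z) = -1/(C1 + k*z)


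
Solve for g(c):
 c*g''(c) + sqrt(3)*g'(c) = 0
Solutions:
 g(c) = C1 + C2*c^(1 - sqrt(3))


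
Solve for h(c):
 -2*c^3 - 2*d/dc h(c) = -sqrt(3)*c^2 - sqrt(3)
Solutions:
 h(c) = C1 - c^4/4 + sqrt(3)*c^3/6 + sqrt(3)*c/2


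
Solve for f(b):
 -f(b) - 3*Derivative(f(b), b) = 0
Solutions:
 f(b) = C1*exp(-b/3)


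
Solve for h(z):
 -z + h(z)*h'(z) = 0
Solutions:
 h(z) = -sqrt(C1 + z^2)
 h(z) = sqrt(C1 + z^2)


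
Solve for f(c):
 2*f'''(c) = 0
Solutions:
 f(c) = C1 + C2*c + C3*c^2


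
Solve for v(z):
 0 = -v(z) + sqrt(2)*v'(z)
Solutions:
 v(z) = C1*exp(sqrt(2)*z/2)


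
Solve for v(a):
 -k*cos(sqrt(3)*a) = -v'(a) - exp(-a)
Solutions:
 v(a) = C1 + sqrt(3)*k*sin(sqrt(3)*a)/3 + exp(-a)


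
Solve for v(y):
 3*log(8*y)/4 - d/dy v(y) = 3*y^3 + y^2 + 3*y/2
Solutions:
 v(y) = C1 - 3*y^4/4 - y^3/3 - 3*y^2/4 + 3*y*log(y)/4 - 3*y/4 + 9*y*log(2)/4


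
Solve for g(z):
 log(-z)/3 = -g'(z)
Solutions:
 g(z) = C1 - z*log(-z)/3 + z/3


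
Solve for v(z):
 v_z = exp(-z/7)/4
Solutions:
 v(z) = C1 - 7*exp(-z/7)/4


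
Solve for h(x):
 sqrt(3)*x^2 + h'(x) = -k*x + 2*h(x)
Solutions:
 h(x) = C1*exp(2*x) + k*x/2 + k/4 + sqrt(3)*x^2/2 + sqrt(3)*x/2 + sqrt(3)/4


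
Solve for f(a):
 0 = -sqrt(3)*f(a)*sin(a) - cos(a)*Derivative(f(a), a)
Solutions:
 f(a) = C1*cos(a)^(sqrt(3))


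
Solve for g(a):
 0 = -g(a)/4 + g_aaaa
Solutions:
 g(a) = C1*exp(-sqrt(2)*a/2) + C2*exp(sqrt(2)*a/2) + C3*sin(sqrt(2)*a/2) + C4*cos(sqrt(2)*a/2)


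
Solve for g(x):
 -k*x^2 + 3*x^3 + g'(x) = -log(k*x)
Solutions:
 g(x) = C1 + k*x^3/3 - 3*x^4/4 - x*log(k*x) + x


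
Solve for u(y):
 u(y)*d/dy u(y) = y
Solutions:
 u(y) = -sqrt(C1 + y^2)
 u(y) = sqrt(C1 + y^2)


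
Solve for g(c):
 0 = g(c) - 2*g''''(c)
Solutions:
 g(c) = C1*exp(-2^(3/4)*c/2) + C2*exp(2^(3/4)*c/2) + C3*sin(2^(3/4)*c/2) + C4*cos(2^(3/4)*c/2)


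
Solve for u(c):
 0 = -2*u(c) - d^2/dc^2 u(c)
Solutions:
 u(c) = C1*sin(sqrt(2)*c) + C2*cos(sqrt(2)*c)


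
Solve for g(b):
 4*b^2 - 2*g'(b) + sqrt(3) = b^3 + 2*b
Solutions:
 g(b) = C1 - b^4/8 + 2*b^3/3 - b^2/2 + sqrt(3)*b/2


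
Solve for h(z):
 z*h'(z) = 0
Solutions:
 h(z) = C1


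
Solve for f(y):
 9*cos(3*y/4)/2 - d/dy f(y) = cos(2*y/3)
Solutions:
 f(y) = C1 - 3*sin(2*y/3)/2 + 6*sin(3*y/4)


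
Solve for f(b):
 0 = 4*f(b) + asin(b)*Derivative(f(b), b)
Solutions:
 f(b) = C1*exp(-4*Integral(1/asin(b), b))


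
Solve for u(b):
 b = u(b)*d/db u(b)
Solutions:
 u(b) = -sqrt(C1 + b^2)
 u(b) = sqrt(C1 + b^2)


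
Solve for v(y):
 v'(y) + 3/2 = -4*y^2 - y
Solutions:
 v(y) = C1 - 4*y^3/3 - y^2/2 - 3*y/2


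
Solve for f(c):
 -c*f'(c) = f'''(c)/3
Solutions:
 f(c) = C1 + Integral(C2*airyai(-3^(1/3)*c) + C3*airybi(-3^(1/3)*c), c)


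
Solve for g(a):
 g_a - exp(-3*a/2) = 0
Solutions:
 g(a) = C1 - 2*exp(-3*a/2)/3


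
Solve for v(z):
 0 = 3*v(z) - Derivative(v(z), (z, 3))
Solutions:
 v(z) = C3*exp(3^(1/3)*z) + (C1*sin(3^(5/6)*z/2) + C2*cos(3^(5/6)*z/2))*exp(-3^(1/3)*z/2)


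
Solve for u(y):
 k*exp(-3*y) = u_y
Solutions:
 u(y) = C1 - k*exp(-3*y)/3


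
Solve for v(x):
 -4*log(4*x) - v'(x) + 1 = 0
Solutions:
 v(x) = C1 - 4*x*log(x) - x*log(256) + 5*x


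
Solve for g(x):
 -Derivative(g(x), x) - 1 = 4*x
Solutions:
 g(x) = C1 - 2*x^2 - x


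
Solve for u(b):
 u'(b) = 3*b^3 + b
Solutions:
 u(b) = C1 + 3*b^4/4 + b^2/2


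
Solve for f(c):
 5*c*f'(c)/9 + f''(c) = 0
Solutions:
 f(c) = C1 + C2*erf(sqrt(10)*c/6)


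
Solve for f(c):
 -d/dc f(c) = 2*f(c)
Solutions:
 f(c) = C1*exp(-2*c)


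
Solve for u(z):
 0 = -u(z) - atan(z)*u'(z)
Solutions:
 u(z) = C1*exp(-Integral(1/atan(z), z))


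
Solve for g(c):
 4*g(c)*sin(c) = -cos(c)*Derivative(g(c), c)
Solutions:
 g(c) = C1*cos(c)^4


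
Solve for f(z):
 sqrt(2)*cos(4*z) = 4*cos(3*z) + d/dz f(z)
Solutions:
 f(z) = C1 - 4*sin(3*z)/3 + sqrt(2)*sin(4*z)/4


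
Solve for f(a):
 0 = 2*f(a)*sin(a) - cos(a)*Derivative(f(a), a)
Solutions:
 f(a) = C1/cos(a)^2


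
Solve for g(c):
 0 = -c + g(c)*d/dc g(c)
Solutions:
 g(c) = -sqrt(C1 + c^2)
 g(c) = sqrt(C1 + c^2)


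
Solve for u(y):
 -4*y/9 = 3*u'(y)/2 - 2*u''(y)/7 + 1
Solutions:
 u(y) = C1 + C2*exp(21*y/4) - 4*y^2/27 - 410*y/567


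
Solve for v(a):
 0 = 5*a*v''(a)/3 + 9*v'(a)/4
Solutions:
 v(a) = C1 + C2/a^(7/20)


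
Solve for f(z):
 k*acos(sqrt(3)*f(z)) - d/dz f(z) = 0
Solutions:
 Integral(1/acos(sqrt(3)*_y), (_y, f(z))) = C1 + k*z


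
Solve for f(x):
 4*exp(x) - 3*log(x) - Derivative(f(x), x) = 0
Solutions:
 f(x) = C1 - 3*x*log(x) + 3*x + 4*exp(x)


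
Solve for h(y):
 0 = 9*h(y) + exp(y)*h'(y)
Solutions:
 h(y) = C1*exp(9*exp(-y))


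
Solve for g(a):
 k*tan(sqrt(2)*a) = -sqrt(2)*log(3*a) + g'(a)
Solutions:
 g(a) = C1 + sqrt(2)*a*(log(a) - 1) + sqrt(2)*a*log(3) - sqrt(2)*k*log(cos(sqrt(2)*a))/2


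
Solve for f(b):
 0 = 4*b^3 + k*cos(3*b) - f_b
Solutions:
 f(b) = C1 + b^4 + k*sin(3*b)/3


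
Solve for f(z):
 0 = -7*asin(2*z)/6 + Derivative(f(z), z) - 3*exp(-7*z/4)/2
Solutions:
 f(z) = C1 + 7*z*asin(2*z)/6 + 7*sqrt(1 - 4*z^2)/12 - 6*exp(-7*z/4)/7


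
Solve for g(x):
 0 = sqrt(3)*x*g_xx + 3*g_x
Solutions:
 g(x) = C1 + C2*x^(1 - sqrt(3))


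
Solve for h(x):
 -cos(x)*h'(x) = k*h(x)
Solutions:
 h(x) = C1*exp(k*(log(sin(x) - 1) - log(sin(x) + 1))/2)


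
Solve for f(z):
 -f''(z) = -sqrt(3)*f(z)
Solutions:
 f(z) = C1*exp(-3^(1/4)*z) + C2*exp(3^(1/4)*z)


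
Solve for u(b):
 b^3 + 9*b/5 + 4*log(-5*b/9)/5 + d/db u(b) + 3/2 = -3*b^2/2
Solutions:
 u(b) = C1 - b^4/4 - b^3/2 - 9*b^2/10 - 4*b*log(-b)/5 + b*(-8*log(5) - 7 + 16*log(3))/10


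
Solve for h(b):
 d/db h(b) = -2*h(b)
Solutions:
 h(b) = C1*exp(-2*b)


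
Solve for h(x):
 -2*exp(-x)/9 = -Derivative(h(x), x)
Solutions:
 h(x) = C1 - 2*exp(-x)/9


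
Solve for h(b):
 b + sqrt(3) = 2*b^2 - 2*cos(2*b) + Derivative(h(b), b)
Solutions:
 h(b) = C1 - 2*b^3/3 + b^2/2 + sqrt(3)*b + sin(2*b)


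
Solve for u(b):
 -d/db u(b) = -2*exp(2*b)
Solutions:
 u(b) = C1 + exp(2*b)


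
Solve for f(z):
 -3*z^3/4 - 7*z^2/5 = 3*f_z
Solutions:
 f(z) = C1 - z^4/16 - 7*z^3/45


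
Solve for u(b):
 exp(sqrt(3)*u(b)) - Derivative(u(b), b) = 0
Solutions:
 u(b) = sqrt(3)*(2*log(-1/(C1 + b)) - log(3))/6


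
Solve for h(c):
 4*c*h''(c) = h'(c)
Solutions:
 h(c) = C1 + C2*c^(5/4)


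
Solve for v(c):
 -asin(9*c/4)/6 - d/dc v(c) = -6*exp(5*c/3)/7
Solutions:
 v(c) = C1 - c*asin(9*c/4)/6 - sqrt(16 - 81*c^2)/54 + 18*exp(5*c/3)/35


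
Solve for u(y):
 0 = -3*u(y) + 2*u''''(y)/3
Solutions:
 u(y) = C1*exp(-2^(3/4)*sqrt(3)*y/2) + C2*exp(2^(3/4)*sqrt(3)*y/2) + C3*sin(2^(3/4)*sqrt(3)*y/2) + C4*cos(2^(3/4)*sqrt(3)*y/2)


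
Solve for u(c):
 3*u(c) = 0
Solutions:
 u(c) = 0


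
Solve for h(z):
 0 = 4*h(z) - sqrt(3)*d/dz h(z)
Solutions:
 h(z) = C1*exp(4*sqrt(3)*z/3)


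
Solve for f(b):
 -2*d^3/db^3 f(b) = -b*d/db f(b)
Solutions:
 f(b) = C1 + Integral(C2*airyai(2^(2/3)*b/2) + C3*airybi(2^(2/3)*b/2), b)


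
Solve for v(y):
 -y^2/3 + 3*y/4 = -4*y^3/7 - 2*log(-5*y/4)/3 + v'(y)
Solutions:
 v(y) = C1 + y^4/7 - y^3/9 + 3*y^2/8 + 2*y*log(-y)/3 + 2*y*(-2*log(2) - 1 + log(5))/3


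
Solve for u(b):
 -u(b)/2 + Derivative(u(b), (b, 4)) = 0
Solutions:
 u(b) = C1*exp(-2^(3/4)*b/2) + C2*exp(2^(3/4)*b/2) + C3*sin(2^(3/4)*b/2) + C4*cos(2^(3/4)*b/2)


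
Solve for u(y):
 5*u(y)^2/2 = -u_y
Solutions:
 u(y) = 2/(C1 + 5*y)


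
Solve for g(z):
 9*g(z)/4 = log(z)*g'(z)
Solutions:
 g(z) = C1*exp(9*li(z)/4)


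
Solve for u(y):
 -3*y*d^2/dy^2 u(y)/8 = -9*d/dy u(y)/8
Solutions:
 u(y) = C1 + C2*y^4


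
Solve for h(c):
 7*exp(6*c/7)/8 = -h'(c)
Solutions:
 h(c) = C1 - 49*exp(6*c/7)/48


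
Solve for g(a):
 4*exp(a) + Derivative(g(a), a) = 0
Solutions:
 g(a) = C1 - 4*exp(a)


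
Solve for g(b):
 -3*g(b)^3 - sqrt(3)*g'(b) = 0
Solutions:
 g(b) = -sqrt(2)*sqrt(-1/(C1 - sqrt(3)*b))/2
 g(b) = sqrt(2)*sqrt(-1/(C1 - sqrt(3)*b))/2


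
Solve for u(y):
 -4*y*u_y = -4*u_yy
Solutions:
 u(y) = C1 + C2*erfi(sqrt(2)*y/2)


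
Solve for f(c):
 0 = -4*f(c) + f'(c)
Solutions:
 f(c) = C1*exp(4*c)


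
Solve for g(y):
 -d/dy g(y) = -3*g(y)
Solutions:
 g(y) = C1*exp(3*y)


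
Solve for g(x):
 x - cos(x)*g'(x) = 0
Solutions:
 g(x) = C1 + Integral(x/cos(x), x)


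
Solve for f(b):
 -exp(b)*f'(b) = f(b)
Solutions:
 f(b) = C1*exp(exp(-b))


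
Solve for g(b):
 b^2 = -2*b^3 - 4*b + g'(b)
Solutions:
 g(b) = C1 + b^4/2 + b^3/3 + 2*b^2


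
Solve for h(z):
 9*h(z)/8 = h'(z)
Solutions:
 h(z) = C1*exp(9*z/8)


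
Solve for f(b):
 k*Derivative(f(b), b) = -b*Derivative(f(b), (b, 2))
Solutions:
 f(b) = C1 + b^(1 - re(k))*(C2*sin(log(b)*Abs(im(k))) + C3*cos(log(b)*im(k)))


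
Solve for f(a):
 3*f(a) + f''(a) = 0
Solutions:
 f(a) = C1*sin(sqrt(3)*a) + C2*cos(sqrt(3)*a)


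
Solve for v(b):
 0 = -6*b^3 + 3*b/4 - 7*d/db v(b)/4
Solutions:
 v(b) = C1 - 6*b^4/7 + 3*b^2/14


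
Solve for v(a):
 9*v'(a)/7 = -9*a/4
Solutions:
 v(a) = C1 - 7*a^2/8


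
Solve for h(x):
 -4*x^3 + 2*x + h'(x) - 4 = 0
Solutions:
 h(x) = C1 + x^4 - x^2 + 4*x


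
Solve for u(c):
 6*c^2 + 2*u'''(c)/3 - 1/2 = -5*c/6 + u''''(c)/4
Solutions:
 u(c) = C1 + C2*c + C3*c^2 + C4*exp(8*c/3) - 3*c^5/20 - c^4/3 - 3*c^3/8


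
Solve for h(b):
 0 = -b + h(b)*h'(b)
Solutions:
 h(b) = -sqrt(C1 + b^2)
 h(b) = sqrt(C1 + b^2)


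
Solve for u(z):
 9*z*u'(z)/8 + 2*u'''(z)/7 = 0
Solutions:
 u(z) = C1 + Integral(C2*airyai(-2^(2/3)*63^(1/3)*z/4) + C3*airybi(-2^(2/3)*63^(1/3)*z/4), z)


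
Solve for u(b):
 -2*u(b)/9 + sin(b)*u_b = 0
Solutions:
 u(b) = C1*(cos(b) - 1)^(1/9)/(cos(b) + 1)^(1/9)


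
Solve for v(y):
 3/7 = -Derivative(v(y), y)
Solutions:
 v(y) = C1 - 3*y/7


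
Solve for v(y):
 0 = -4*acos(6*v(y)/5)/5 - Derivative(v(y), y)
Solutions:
 Integral(1/acos(6*_y/5), (_y, v(y))) = C1 - 4*y/5


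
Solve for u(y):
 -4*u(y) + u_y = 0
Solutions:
 u(y) = C1*exp(4*y)


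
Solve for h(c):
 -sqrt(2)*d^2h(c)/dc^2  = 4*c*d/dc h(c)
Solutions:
 h(c) = C1 + C2*erf(2^(1/4)*c)


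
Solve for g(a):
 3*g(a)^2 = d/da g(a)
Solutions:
 g(a) = -1/(C1 + 3*a)


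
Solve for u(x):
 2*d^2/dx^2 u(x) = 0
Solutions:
 u(x) = C1 + C2*x


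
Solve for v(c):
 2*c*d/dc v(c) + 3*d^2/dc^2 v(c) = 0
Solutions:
 v(c) = C1 + C2*erf(sqrt(3)*c/3)


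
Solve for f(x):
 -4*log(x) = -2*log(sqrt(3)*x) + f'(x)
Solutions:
 f(x) = C1 - 2*x*log(x) + x*log(3) + 2*x


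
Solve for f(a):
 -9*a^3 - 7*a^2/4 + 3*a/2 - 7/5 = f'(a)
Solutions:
 f(a) = C1 - 9*a^4/4 - 7*a^3/12 + 3*a^2/4 - 7*a/5


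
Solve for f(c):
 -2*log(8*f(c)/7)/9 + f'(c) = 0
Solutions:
 -9*Integral(1/(log(_y) - log(7) + 3*log(2)), (_y, f(c)))/2 = C1 - c


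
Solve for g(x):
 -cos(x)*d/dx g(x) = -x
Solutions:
 g(x) = C1 + Integral(x/cos(x), x)


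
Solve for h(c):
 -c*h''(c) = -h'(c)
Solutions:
 h(c) = C1 + C2*c^2


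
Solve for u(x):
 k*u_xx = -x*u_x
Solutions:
 u(x) = C1 + C2*sqrt(k)*erf(sqrt(2)*x*sqrt(1/k)/2)


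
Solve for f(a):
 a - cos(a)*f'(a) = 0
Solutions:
 f(a) = C1 + Integral(a/cos(a), a)


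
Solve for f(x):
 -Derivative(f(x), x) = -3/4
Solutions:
 f(x) = C1 + 3*x/4


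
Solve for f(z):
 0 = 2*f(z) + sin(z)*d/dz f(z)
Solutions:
 f(z) = C1*(cos(z) + 1)/(cos(z) - 1)


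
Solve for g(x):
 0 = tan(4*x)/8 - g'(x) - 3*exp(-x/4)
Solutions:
 g(x) = C1 + log(tan(4*x)^2 + 1)/64 + 12*exp(-x/4)


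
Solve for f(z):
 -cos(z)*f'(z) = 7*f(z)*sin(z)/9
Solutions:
 f(z) = C1*cos(z)^(7/9)


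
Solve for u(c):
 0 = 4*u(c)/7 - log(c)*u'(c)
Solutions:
 u(c) = C1*exp(4*li(c)/7)


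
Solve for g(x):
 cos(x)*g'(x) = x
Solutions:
 g(x) = C1 + Integral(x/cos(x), x)


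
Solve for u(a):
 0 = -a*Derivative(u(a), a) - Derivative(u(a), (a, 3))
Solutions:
 u(a) = C1 + Integral(C2*airyai(-a) + C3*airybi(-a), a)


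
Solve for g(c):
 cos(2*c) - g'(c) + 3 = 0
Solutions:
 g(c) = C1 + 3*c + sin(2*c)/2


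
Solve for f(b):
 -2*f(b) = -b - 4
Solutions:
 f(b) = b/2 + 2


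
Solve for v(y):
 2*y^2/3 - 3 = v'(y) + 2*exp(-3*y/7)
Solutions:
 v(y) = C1 + 2*y^3/9 - 3*y + 14*exp(-3*y/7)/3


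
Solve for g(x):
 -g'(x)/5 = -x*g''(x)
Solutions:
 g(x) = C1 + C2*x^(6/5)


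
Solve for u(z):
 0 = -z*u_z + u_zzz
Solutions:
 u(z) = C1 + Integral(C2*airyai(z) + C3*airybi(z), z)


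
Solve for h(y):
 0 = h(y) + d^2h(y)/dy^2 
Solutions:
 h(y) = C1*sin(y) + C2*cos(y)


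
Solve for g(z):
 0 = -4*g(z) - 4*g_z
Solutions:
 g(z) = C1*exp(-z)


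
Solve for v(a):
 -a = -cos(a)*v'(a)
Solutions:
 v(a) = C1 + Integral(a/cos(a), a)


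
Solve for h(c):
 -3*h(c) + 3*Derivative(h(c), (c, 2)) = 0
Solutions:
 h(c) = C1*exp(-c) + C2*exp(c)


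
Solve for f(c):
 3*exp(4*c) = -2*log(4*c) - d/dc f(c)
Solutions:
 f(c) = C1 - 2*c*log(c) + 2*c*(1 - 2*log(2)) - 3*exp(4*c)/4


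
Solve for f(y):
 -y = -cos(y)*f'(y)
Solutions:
 f(y) = C1 + Integral(y/cos(y), y)


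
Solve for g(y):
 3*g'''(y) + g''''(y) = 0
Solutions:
 g(y) = C1 + C2*y + C3*y^2 + C4*exp(-3*y)


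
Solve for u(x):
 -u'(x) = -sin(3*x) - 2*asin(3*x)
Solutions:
 u(x) = C1 + 2*x*asin(3*x) + 2*sqrt(1 - 9*x^2)/3 - cos(3*x)/3


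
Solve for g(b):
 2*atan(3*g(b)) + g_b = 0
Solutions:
 Integral(1/atan(3*_y), (_y, g(b))) = C1 - 2*b


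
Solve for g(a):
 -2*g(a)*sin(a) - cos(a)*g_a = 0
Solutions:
 g(a) = C1*cos(a)^2


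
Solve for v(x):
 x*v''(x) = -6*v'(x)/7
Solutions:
 v(x) = C1 + C2*x^(1/7)


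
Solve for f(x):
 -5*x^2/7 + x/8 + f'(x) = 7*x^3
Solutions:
 f(x) = C1 + 7*x^4/4 + 5*x^3/21 - x^2/16


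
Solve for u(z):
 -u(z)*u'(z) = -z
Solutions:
 u(z) = -sqrt(C1 + z^2)
 u(z) = sqrt(C1 + z^2)


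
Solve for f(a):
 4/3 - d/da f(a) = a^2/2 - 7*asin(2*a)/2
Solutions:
 f(a) = C1 - a^3/6 + 7*a*asin(2*a)/2 + 4*a/3 + 7*sqrt(1 - 4*a^2)/4


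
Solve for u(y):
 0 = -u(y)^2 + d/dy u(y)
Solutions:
 u(y) = -1/(C1 + y)


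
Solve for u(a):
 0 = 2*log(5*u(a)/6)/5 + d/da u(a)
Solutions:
 5*Integral(1/(log(_y) - log(6) + log(5)), (_y, u(a)))/2 = C1 - a


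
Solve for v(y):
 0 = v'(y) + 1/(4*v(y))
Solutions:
 v(y) = -sqrt(C1 - 2*y)/2
 v(y) = sqrt(C1 - 2*y)/2


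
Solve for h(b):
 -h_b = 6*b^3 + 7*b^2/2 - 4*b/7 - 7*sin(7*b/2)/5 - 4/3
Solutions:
 h(b) = C1 - 3*b^4/2 - 7*b^3/6 + 2*b^2/7 + 4*b/3 - 2*cos(7*b/2)/5


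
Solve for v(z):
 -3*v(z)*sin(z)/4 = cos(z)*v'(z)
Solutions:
 v(z) = C1*cos(z)^(3/4)


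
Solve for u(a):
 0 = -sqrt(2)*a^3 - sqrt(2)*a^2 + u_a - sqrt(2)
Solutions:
 u(a) = C1 + sqrt(2)*a^4/4 + sqrt(2)*a^3/3 + sqrt(2)*a


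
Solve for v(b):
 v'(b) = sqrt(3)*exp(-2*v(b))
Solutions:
 v(b) = log(-sqrt(C1 + 2*sqrt(3)*b))
 v(b) = log(C1 + 2*sqrt(3)*b)/2


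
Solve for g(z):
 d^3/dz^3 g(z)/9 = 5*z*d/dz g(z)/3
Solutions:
 g(z) = C1 + Integral(C2*airyai(15^(1/3)*z) + C3*airybi(15^(1/3)*z), z)


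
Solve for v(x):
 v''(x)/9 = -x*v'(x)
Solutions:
 v(x) = C1 + C2*erf(3*sqrt(2)*x/2)


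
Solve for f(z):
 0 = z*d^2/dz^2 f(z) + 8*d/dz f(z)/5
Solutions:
 f(z) = C1 + C2/z^(3/5)


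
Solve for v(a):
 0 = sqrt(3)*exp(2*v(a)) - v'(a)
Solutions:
 v(a) = log(-sqrt(-1/(C1 + sqrt(3)*a))) - log(2)/2
 v(a) = log(-1/(C1 + sqrt(3)*a))/2 - log(2)/2


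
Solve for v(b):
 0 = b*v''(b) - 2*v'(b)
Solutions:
 v(b) = C1 + C2*b^3


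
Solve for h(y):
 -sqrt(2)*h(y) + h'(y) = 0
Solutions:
 h(y) = C1*exp(sqrt(2)*y)


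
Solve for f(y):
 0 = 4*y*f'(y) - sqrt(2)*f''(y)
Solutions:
 f(y) = C1 + C2*erfi(2^(1/4)*y)


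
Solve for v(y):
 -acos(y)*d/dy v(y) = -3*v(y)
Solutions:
 v(y) = C1*exp(3*Integral(1/acos(y), y))


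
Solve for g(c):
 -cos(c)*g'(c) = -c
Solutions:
 g(c) = C1 + Integral(c/cos(c), c)


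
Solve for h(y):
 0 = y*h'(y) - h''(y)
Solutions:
 h(y) = C1 + C2*erfi(sqrt(2)*y/2)


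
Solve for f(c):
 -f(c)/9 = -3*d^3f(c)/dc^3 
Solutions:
 f(c) = C3*exp(c/3) + (C1*sin(sqrt(3)*c/6) + C2*cos(sqrt(3)*c/6))*exp(-c/6)


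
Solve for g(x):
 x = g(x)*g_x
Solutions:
 g(x) = -sqrt(C1 + x^2)
 g(x) = sqrt(C1 + x^2)


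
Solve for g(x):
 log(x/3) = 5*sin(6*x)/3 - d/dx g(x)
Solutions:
 g(x) = C1 - x*log(x) + x + x*log(3) - 5*cos(6*x)/18


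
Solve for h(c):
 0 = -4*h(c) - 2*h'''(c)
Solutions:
 h(c) = C3*exp(-2^(1/3)*c) + (C1*sin(2^(1/3)*sqrt(3)*c/2) + C2*cos(2^(1/3)*sqrt(3)*c/2))*exp(2^(1/3)*c/2)


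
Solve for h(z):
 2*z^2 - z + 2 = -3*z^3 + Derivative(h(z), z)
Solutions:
 h(z) = C1 + 3*z^4/4 + 2*z^3/3 - z^2/2 + 2*z


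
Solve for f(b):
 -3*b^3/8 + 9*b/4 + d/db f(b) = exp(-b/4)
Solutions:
 f(b) = C1 + 3*b^4/32 - 9*b^2/8 - 4*exp(-b/4)


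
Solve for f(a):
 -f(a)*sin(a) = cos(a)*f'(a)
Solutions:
 f(a) = C1*cos(a)


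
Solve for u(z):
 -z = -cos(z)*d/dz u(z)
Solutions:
 u(z) = C1 + Integral(z/cos(z), z)


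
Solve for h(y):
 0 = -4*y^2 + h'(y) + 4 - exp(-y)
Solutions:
 h(y) = C1 + 4*y^3/3 - 4*y - exp(-y)


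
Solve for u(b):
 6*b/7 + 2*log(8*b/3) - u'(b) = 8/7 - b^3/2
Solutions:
 u(b) = C1 + b^4/8 + 3*b^2/7 + 2*b*log(b) - 22*b/7 - 2*b*log(3) + 6*b*log(2)


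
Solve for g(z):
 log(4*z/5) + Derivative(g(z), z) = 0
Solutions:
 g(z) = C1 - z*log(z) + z*log(5/4) + z


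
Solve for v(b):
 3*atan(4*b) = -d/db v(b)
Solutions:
 v(b) = C1 - 3*b*atan(4*b) + 3*log(16*b^2 + 1)/8


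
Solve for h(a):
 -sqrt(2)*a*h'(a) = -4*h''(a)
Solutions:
 h(a) = C1 + C2*erfi(2^(3/4)*a/4)


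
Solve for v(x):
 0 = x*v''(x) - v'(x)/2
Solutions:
 v(x) = C1 + C2*x^(3/2)


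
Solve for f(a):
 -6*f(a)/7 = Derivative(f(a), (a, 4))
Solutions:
 f(a) = (C1*sin(14^(3/4)*3^(1/4)*a/14) + C2*cos(14^(3/4)*3^(1/4)*a/14))*exp(-14^(3/4)*3^(1/4)*a/14) + (C3*sin(14^(3/4)*3^(1/4)*a/14) + C4*cos(14^(3/4)*3^(1/4)*a/14))*exp(14^(3/4)*3^(1/4)*a/14)


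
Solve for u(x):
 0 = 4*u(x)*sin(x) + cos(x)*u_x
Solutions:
 u(x) = C1*cos(x)^4


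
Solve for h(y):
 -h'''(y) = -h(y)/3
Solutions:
 h(y) = C3*exp(3^(2/3)*y/3) + (C1*sin(3^(1/6)*y/2) + C2*cos(3^(1/6)*y/2))*exp(-3^(2/3)*y/6)


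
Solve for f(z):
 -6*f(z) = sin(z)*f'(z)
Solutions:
 f(z) = C1*(cos(z)^3 + 3*cos(z)^2 + 3*cos(z) + 1)/(cos(z)^3 - 3*cos(z)^2 + 3*cos(z) - 1)


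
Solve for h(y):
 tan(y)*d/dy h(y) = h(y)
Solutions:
 h(y) = C1*sin(y)


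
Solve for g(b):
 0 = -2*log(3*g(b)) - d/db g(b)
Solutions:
 Integral(1/(log(_y) + log(3)), (_y, g(b)))/2 = C1 - b


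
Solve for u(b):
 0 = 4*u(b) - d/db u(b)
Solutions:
 u(b) = C1*exp(4*b)


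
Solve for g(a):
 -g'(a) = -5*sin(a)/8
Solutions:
 g(a) = C1 - 5*cos(a)/8


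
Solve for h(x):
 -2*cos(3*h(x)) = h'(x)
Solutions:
 h(x) = -asin((C1 + exp(12*x))/(C1 - exp(12*x)))/3 + pi/3
 h(x) = asin((C1 + exp(12*x))/(C1 - exp(12*x)))/3


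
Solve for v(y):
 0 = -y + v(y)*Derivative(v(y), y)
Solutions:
 v(y) = -sqrt(C1 + y^2)
 v(y) = sqrt(C1 + y^2)


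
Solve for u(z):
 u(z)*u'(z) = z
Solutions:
 u(z) = -sqrt(C1 + z^2)
 u(z) = sqrt(C1 + z^2)


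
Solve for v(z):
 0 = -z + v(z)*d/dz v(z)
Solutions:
 v(z) = -sqrt(C1 + z^2)
 v(z) = sqrt(C1 + z^2)


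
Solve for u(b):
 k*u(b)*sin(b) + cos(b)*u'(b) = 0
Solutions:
 u(b) = C1*exp(k*log(cos(b)))


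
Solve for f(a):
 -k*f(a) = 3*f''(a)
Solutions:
 f(a) = C1*exp(-sqrt(3)*a*sqrt(-k)/3) + C2*exp(sqrt(3)*a*sqrt(-k)/3)


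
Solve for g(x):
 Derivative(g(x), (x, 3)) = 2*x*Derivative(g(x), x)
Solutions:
 g(x) = C1 + Integral(C2*airyai(2^(1/3)*x) + C3*airybi(2^(1/3)*x), x)


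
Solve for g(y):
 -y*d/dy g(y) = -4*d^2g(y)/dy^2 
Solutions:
 g(y) = C1 + C2*erfi(sqrt(2)*y/4)


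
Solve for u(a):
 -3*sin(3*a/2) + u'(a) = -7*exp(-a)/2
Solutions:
 u(a) = C1 - 2*cos(3*a/2) + 7*exp(-a)/2


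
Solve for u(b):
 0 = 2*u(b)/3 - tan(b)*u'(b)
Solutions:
 u(b) = C1*sin(b)^(2/3)


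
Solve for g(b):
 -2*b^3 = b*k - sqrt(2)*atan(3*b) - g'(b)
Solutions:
 g(b) = C1 + b^4/2 + b^2*k/2 - sqrt(2)*(b*atan(3*b) - log(9*b^2 + 1)/6)


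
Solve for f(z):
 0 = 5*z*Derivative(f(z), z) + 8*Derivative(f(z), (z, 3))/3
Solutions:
 f(z) = C1 + Integral(C2*airyai(-15^(1/3)*z/2) + C3*airybi(-15^(1/3)*z/2), z)


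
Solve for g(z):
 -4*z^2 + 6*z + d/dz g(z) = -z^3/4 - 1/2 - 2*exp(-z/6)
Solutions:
 g(z) = C1 - z^4/16 + 4*z^3/3 - 3*z^2 - z/2 + 12*exp(-z/6)


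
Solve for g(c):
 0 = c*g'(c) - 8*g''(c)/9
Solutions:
 g(c) = C1 + C2*erfi(3*c/4)


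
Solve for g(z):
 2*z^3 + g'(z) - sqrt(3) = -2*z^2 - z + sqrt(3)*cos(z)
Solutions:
 g(z) = C1 - z^4/2 - 2*z^3/3 - z^2/2 + sqrt(3)*z + sqrt(3)*sin(z)


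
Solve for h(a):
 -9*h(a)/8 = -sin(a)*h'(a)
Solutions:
 h(a) = C1*(cos(a) - 1)^(9/16)/(cos(a) + 1)^(9/16)


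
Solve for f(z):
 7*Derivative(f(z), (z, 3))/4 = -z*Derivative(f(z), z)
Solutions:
 f(z) = C1 + Integral(C2*airyai(-14^(2/3)*z/7) + C3*airybi(-14^(2/3)*z/7), z)


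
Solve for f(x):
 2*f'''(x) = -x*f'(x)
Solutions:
 f(x) = C1 + Integral(C2*airyai(-2^(2/3)*x/2) + C3*airybi(-2^(2/3)*x/2), x)


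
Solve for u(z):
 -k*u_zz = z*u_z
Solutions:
 u(z) = C1 + C2*sqrt(k)*erf(sqrt(2)*z*sqrt(1/k)/2)


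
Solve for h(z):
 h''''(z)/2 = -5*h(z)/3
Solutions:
 h(z) = (C1*sin(5^(1/4)*6^(3/4)*z/6) + C2*cos(5^(1/4)*6^(3/4)*z/6))*exp(-5^(1/4)*6^(3/4)*z/6) + (C3*sin(5^(1/4)*6^(3/4)*z/6) + C4*cos(5^(1/4)*6^(3/4)*z/6))*exp(5^(1/4)*6^(3/4)*z/6)


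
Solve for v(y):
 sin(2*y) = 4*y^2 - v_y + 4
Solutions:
 v(y) = C1 + 4*y^3/3 + 4*y + cos(2*y)/2


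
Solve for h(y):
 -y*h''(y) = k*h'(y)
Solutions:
 h(y) = C1 + y^(1 - re(k))*(C2*sin(log(y)*Abs(im(k))) + C3*cos(log(y)*im(k)))


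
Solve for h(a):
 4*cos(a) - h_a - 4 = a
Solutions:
 h(a) = C1 - a^2/2 - 4*a + 4*sin(a)


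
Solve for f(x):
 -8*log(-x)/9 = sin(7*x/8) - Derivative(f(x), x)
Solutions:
 f(x) = C1 + 8*x*log(-x)/9 - 8*x/9 - 8*cos(7*x/8)/7


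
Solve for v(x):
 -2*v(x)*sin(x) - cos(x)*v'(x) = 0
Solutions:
 v(x) = C1*cos(x)^2


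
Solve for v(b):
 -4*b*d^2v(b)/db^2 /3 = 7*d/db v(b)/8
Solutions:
 v(b) = C1 + C2*b^(11/32)


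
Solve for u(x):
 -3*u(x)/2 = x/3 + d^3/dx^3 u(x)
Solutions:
 u(x) = C3*exp(-2^(2/3)*3^(1/3)*x/2) - 2*x/9 + (C1*sin(2^(2/3)*3^(5/6)*x/4) + C2*cos(2^(2/3)*3^(5/6)*x/4))*exp(2^(2/3)*3^(1/3)*x/4)


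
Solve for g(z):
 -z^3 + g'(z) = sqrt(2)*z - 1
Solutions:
 g(z) = C1 + z^4/4 + sqrt(2)*z^2/2 - z


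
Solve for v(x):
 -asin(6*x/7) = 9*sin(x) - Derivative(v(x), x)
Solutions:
 v(x) = C1 + x*asin(6*x/7) + sqrt(49 - 36*x^2)/6 - 9*cos(x)


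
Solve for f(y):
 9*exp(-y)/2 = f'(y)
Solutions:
 f(y) = C1 - 9*exp(-y)/2


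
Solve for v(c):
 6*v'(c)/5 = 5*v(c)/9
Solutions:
 v(c) = C1*exp(25*c/54)


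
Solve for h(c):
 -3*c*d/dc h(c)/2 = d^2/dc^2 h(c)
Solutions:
 h(c) = C1 + C2*erf(sqrt(3)*c/2)


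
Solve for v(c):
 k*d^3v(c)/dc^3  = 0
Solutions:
 v(c) = C1 + C2*c + C3*c^2


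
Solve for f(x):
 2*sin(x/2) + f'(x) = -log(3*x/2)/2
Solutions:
 f(x) = C1 - x*log(x)/2 - x*log(3) + x/2 + x*log(6)/2 + 4*cos(x/2)


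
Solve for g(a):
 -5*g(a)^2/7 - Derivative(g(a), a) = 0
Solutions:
 g(a) = 7/(C1 + 5*a)


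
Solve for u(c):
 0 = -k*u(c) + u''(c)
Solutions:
 u(c) = C1*exp(-c*sqrt(k)) + C2*exp(c*sqrt(k))


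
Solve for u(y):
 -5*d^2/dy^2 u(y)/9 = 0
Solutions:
 u(y) = C1 + C2*y


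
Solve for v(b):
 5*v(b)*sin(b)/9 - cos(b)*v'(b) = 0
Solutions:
 v(b) = C1/cos(b)^(5/9)


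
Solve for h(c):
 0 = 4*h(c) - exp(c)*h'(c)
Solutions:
 h(c) = C1*exp(-4*exp(-c))


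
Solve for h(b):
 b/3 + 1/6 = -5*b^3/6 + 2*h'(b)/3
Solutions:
 h(b) = C1 + 5*b^4/16 + b^2/4 + b/4


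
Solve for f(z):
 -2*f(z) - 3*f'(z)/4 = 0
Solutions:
 f(z) = C1*exp(-8*z/3)


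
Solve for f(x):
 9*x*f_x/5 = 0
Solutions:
 f(x) = C1


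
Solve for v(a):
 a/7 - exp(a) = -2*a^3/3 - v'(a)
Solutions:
 v(a) = C1 - a^4/6 - a^2/14 + exp(a)


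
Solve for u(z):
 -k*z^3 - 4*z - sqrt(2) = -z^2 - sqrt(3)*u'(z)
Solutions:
 u(z) = C1 + sqrt(3)*k*z^4/12 - sqrt(3)*z^3/9 + 2*sqrt(3)*z^2/3 + sqrt(6)*z/3


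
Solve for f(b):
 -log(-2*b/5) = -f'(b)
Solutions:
 f(b) = C1 + b*log(-b) + b*(-log(5) - 1 + log(2))


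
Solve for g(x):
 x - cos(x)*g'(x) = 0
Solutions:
 g(x) = C1 + Integral(x/cos(x), x)


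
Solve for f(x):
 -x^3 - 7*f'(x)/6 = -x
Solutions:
 f(x) = C1 - 3*x^4/14 + 3*x^2/7


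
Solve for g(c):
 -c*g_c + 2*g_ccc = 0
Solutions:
 g(c) = C1 + Integral(C2*airyai(2^(2/3)*c/2) + C3*airybi(2^(2/3)*c/2), c)


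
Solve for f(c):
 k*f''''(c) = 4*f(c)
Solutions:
 f(c) = C1*exp(-sqrt(2)*c*(1/k)^(1/4)) + C2*exp(sqrt(2)*c*(1/k)^(1/4)) + C3*exp(-sqrt(2)*I*c*(1/k)^(1/4)) + C4*exp(sqrt(2)*I*c*(1/k)^(1/4))


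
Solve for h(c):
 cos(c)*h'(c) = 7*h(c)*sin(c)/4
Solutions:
 h(c) = C1/cos(c)^(7/4)


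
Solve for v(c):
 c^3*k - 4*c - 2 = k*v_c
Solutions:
 v(c) = C1 + c^4/4 - 2*c^2/k - 2*c/k


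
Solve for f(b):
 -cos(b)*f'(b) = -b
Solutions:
 f(b) = C1 + Integral(b/cos(b), b)


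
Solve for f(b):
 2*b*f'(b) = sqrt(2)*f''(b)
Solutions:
 f(b) = C1 + C2*erfi(2^(3/4)*b/2)


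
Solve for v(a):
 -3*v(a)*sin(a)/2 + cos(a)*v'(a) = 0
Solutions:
 v(a) = C1/cos(a)^(3/2)


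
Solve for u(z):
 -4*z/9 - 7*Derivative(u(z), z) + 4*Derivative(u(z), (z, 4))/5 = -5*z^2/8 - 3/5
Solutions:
 u(z) = C1 + C4*exp(70^(1/3)*z/2) + 5*z^3/168 - 2*z^2/63 + 3*z/35 + (C2*sin(sqrt(3)*70^(1/3)*z/4) + C3*cos(sqrt(3)*70^(1/3)*z/4))*exp(-70^(1/3)*z/4)


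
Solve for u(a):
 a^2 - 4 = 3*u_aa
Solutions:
 u(a) = C1 + C2*a + a^4/36 - 2*a^2/3


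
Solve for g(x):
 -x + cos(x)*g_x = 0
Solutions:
 g(x) = C1 + Integral(x/cos(x), x)


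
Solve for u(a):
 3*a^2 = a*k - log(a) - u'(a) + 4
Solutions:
 u(a) = C1 - a^3 + a^2*k/2 - a*log(a) + 5*a


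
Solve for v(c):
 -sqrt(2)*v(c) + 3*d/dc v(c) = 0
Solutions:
 v(c) = C1*exp(sqrt(2)*c/3)


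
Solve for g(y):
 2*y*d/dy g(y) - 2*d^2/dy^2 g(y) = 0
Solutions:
 g(y) = C1 + C2*erfi(sqrt(2)*y/2)


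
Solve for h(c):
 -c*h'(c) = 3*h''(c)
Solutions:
 h(c) = C1 + C2*erf(sqrt(6)*c/6)


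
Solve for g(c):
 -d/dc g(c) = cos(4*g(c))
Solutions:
 g(c) = -asin((C1 + exp(8*c))/(C1 - exp(8*c)))/4 + pi/4
 g(c) = asin((C1 + exp(8*c))/(C1 - exp(8*c)))/4


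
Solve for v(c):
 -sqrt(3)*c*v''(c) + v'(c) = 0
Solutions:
 v(c) = C1 + C2*c^(sqrt(3)/3 + 1)


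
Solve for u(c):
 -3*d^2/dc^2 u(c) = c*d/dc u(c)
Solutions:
 u(c) = C1 + C2*erf(sqrt(6)*c/6)


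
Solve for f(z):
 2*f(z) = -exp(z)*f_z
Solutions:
 f(z) = C1*exp(2*exp(-z))


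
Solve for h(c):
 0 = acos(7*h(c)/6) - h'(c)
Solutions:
 Integral(1/acos(7*_y/6), (_y, h(c))) = C1 + c


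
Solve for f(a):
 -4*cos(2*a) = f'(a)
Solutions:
 f(a) = C1 - 2*sin(2*a)


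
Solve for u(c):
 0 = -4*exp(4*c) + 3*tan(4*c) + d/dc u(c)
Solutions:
 u(c) = C1 + exp(4*c) + 3*log(cos(4*c))/4


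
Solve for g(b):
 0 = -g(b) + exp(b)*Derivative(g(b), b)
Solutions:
 g(b) = C1*exp(-exp(-b))


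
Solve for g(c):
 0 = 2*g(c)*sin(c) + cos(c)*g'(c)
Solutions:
 g(c) = C1*cos(c)^2


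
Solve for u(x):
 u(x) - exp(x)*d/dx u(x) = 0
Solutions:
 u(x) = C1*exp(-exp(-x))


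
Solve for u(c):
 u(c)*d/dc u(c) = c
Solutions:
 u(c) = -sqrt(C1 + c^2)
 u(c) = sqrt(C1 + c^2)


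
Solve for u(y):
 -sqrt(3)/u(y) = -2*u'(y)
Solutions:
 u(y) = -sqrt(C1 + sqrt(3)*y)
 u(y) = sqrt(C1 + sqrt(3)*y)


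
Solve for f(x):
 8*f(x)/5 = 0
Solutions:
 f(x) = 0


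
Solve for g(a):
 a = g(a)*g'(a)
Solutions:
 g(a) = -sqrt(C1 + a^2)
 g(a) = sqrt(C1 + a^2)


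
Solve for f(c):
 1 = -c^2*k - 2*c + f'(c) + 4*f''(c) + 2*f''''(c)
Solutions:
 f(c) = C1 + C2*exp(-6^(1/3)*c*(-(9 + sqrt(465))^(1/3) + 4*6^(1/3)/(9 + sqrt(465))^(1/3))/12)*sin(2^(1/3)*3^(1/6)*c*(2^(1/3)/(9 + sqrt(465))^(1/3) + 3^(2/3)*(9 + sqrt(465))^(1/3)/12)) + C3*exp(-6^(1/3)*c*(-(9 + sqrt(465))^(1/3) + 4*6^(1/3)/(9 + sqrt(465))^(1/3))/12)*cos(2^(1/3)*3^(1/6)*c*(2^(1/3)/(9 + sqrt(465))^(1/3) + 3^(2/3)*(9 + sqrt(465))^(1/3)/12)) + C4*exp(6^(1/3)*c*(-(9 + sqrt(465))^(1/3) + 4*6^(1/3)/(9 + sqrt(465))^(1/3))/6) + c^3*k/3 - 4*c^2*k + c^2 + 32*c*k - 7*c


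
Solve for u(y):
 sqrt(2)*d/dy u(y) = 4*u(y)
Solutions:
 u(y) = C1*exp(2*sqrt(2)*y)


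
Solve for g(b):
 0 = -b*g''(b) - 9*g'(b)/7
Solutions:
 g(b) = C1 + C2/b^(2/7)


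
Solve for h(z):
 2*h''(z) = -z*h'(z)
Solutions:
 h(z) = C1 + C2*erf(z/2)


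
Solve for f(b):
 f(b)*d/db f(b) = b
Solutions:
 f(b) = -sqrt(C1 + b^2)
 f(b) = sqrt(C1 + b^2)


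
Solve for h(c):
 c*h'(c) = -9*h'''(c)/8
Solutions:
 h(c) = C1 + Integral(C2*airyai(-2*3^(1/3)*c/3) + C3*airybi(-2*3^(1/3)*c/3), c)


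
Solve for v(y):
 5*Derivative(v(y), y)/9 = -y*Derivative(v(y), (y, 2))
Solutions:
 v(y) = C1 + C2*y^(4/9)


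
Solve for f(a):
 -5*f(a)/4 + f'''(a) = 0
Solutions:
 f(a) = C3*exp(10^(1/3)*a/2) + (C1*sin(10^(1/3)*sqrt(3)*a/4) + C2*cos(10^(1/3)*sqrt(3)*a/4))*exp(-10^(1/3)*a/4)


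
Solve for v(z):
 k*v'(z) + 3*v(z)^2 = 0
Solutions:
 v(z) = k/(C1*k + 3*z)


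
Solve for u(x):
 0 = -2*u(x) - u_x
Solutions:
 u(x) = C1*exp(-2*x)


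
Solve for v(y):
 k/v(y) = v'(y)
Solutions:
 v(y) = -sqrt(C1 + 2*k*y)
 v(y) = sqrt(C1 + 2*k*y)


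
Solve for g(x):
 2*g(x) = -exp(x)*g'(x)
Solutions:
 g(x) = C1*exp(2*exp(-x))


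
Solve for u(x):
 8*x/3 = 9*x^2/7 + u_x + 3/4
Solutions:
 u(x) = C1 - 3*x^3/7 + 4*x^2/3 - 3*x/4


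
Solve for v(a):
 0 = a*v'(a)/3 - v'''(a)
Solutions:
 v(a) = C1 + Integral(C2*airyai(3^(2/3)*a/3) + C3*airybi(3^(2/3)*a/3), a)


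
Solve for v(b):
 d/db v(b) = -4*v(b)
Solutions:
 v(b) = C1*exp(-4*b)


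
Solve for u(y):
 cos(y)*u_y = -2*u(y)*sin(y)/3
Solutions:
 u(y) = C1*cos(y)^(2/3)


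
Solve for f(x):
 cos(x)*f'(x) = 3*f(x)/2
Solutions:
 f(x) = C1*(sin(x) + 1)^(3/4)/(sin(x) - 1)^(3/4)


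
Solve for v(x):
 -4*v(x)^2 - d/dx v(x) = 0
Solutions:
 v(x) = 1/(C1 + 4*x)


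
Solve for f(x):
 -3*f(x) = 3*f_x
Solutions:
 f(x) = C1*exp(-x)


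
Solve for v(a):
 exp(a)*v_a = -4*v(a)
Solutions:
 v(a) = C1*exp(4*exp(-a))


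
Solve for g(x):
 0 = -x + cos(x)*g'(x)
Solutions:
 g(x) = C1 + Integral(x/cos(x), x)


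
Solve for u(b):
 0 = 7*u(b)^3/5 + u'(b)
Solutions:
 u(b) = -sqrt(10)*sqrt(-1/(C1 - 7*b))/2
 u(b) = sqrt(10)*sqrt(-1/(C1 - 7*b))/2


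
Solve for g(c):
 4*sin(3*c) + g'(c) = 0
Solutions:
 g(c) = C1 + 4*cos(3*c)/3


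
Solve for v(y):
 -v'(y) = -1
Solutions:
 v(y) = C1 + y


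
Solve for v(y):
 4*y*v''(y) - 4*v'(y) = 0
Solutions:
 v(y) = C1 + C2*y^2


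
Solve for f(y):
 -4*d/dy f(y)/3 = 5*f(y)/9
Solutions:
 f(y) = C1*exp(-5*y/12)


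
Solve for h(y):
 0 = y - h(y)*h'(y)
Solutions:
 h(y) = -sqrt(C1 + y^2)
 h(y) = sqrt(C1 + y^2)


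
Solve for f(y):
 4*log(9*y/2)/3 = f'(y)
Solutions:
 f(y) = C1 + 4*y*log(y)/3 - 4*y/3 - 4*y*log(2)/3 + 8*y*log(3)/3


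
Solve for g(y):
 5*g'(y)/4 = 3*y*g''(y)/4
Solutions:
 g(y) = C1 + C2*y^(8/3)


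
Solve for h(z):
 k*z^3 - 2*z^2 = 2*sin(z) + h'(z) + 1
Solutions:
 h(z) = C1 + k*z^4/4 - 2*z^3/3 - z + 2*cos(z)


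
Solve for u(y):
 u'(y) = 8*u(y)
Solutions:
 u(y) = C1*exp(8*y)


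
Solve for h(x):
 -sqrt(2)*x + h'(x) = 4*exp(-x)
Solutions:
 h(x) = C1 + sqrt(2)*x^2/2 - 4*exp(-x)


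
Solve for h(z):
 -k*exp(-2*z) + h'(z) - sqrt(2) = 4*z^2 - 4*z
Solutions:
 h(z) = C1 - k*exp(-2*z)/2 + 4*z^3/3 - 2*z^2 + sqrt(2)*z


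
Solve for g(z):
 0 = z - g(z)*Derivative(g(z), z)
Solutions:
 g(z) = -sqrt(C1 + z^2)
 g(z) = sqrt(C1 + z^2)


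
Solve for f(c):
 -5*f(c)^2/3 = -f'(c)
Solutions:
 f(c) = -3/(C1 + 5*c)


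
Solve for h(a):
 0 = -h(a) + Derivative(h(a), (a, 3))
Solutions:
 h(a) = C3*exp(a) + (C1*sin(sqrt(3)*a/2) + C2*cos(sqrt(3)*a/2))*exp(-a/2)


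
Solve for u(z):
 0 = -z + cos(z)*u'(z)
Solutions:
 u(z) = C1 + Integral(z/cos(z), z)


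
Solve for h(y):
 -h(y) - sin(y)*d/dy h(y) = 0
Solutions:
 h(y) = C1*sqrt(cos(y) + 1)/sqrt(cos(y) - 1)


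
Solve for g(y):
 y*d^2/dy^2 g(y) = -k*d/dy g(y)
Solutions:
 g(y) = C1 + y^(1 - re(k))*(C2*sin(log(y)*Abs(im(k))) + C3*cos(log(y)*im(k)))


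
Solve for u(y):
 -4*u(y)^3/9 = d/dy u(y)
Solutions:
 u(y) = -3*sqrt(2)*sqrt(-1/(C1 - 4*y))/2
 u(y) = 3*sqrt(2)*sqrt(-1/(C1 - 4*y))/2


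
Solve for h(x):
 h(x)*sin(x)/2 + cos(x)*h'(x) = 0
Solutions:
 h(x) = C1*sqrt(cos(x))


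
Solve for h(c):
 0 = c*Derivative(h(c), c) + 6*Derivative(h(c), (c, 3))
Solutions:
 h(c) = C1 + Integral(C2*airyai(-6^(2/3)*c/6) + C3*airybi(-6^(2/3)*c/6), c)


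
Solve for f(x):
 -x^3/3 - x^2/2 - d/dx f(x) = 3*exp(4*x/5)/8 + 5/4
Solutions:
 f(x) = C1 - x^4/12 - x^3/6 - 5*x/4 - 15*exp(4*x/5)/32


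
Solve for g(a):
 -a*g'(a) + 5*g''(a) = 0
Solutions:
 g(a) = C1 + C2*erfi(sqrt(10)*a/10)


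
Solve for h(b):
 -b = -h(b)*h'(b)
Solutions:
 h(b) = -sqrt(C1 + b^2)
 h(b) = sqrt(C1 + b^2)


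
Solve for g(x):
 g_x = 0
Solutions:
 g(x) = C1


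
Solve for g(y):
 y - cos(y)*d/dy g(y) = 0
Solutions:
 g(y) = C1 + Integral(y/cos(y), y)


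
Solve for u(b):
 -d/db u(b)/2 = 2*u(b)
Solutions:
 u(b) = C1*exp(-4*b)


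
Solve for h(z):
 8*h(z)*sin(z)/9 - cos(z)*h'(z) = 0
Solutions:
 h(z) = C1/cos(z)^(8/9)


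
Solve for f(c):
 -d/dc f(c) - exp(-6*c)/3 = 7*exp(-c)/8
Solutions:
 f(c) = C1 + 7*exp(-c)/8 + exp(-6*c)/18


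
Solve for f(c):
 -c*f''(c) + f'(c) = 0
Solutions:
 f(c) = C1 + C2*c^2


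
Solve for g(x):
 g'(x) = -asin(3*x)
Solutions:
 g(x) = C1 - x*asin(3*x) - sqrt(1 - 9*x^2)/3


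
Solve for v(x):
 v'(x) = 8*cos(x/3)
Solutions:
 v(x) = C1 + 24*sin(x/3)


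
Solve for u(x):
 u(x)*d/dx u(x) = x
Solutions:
 u(x) = -sqrt(C1 + x^2)
 u(x) = sqrt(C1 + x^2)


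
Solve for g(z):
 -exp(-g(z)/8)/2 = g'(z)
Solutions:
 g(z) = 8*log(C1 - z/16)


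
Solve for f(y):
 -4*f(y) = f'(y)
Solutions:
 f(y) = C1*exp(-4*y)


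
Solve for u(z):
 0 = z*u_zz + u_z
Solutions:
 u(z) = C1 + C2*log(z)
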